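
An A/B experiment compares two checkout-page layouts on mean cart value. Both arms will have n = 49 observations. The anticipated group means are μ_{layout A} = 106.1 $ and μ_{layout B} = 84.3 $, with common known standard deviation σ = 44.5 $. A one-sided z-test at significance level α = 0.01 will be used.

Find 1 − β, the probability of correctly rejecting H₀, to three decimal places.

Power ≈ 0.539

Standardized effect: d = |μ_{layout A} − μ_{layout B}| / σ = |106.1 − 84.3| / 44.5 = 0.4899
Noncentrality parameter: δ = d·√(n/2) = 0.4899 × √(49/2) = 2.4248
One-sided α = 0.01 → critical value z_{0.01} = 2.326.
Power = P(Z > 2.326 − δ) = Φ(0.098) = 0.5392.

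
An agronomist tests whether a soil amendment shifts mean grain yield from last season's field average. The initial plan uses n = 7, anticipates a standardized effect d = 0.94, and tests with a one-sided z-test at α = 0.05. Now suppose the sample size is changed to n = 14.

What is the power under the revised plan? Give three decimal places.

Power ≈ 0.969

With n = 14: δ = d·√n = 0.94 × √14 = 3.5172. Critical value z_{0.05} = 1.645.
Revised power = Φ(δ − 1.645) = Φ(1.872) = 0.9694.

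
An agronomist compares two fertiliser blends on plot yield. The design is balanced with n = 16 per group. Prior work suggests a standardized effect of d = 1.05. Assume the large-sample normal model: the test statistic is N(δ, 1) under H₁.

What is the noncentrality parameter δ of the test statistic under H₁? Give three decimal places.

δ ≈ 2.970

The noncentrality parameter scales effect size by the design's sample-size factor: δ = d·√(n/2) = 1.05 × √(16/2) = 2.9698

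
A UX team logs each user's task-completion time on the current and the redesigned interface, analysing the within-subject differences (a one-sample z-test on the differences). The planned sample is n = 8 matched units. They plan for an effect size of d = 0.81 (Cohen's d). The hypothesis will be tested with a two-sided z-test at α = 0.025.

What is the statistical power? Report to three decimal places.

Power ≈ 0.520

Noncentrality parameter: λ = d·√n = 0.81 × √8 = 2.2910
Two-sided α = 0.025 → critical value z_{0.0125} = 2.241.
Power = Φ(λ − 2.241) + Φ(−λ − 2.241) = Φ(0.050) + Φ(-4.532) = 0.5198 + 0.0000 = 0.5198.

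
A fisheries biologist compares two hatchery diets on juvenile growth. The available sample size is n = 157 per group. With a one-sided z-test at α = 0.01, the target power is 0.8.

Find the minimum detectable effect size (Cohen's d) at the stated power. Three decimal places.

Need Φ(δ − 2.326) = 0.8, so δ = 2.326 + 0.842 = 3.168.
δ = d·√(n/2) ⇒ d = δ/√(n/2) = 3.168/√(157/2) = 0.3576.

d ≈ 0.358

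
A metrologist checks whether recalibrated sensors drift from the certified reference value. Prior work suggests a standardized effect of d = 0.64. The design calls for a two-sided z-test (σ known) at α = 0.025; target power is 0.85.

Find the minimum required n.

n = 27

Set Φ(δ − 2.241) = 0.85; then δ − 2.241 = Φ⁻¹(0.85) = 1.036, giving δ = 3.278.
(For δ > 0 the lower-tail rejection region contributes negligibly to power, so the one-term inversion is standard.)
δ = d·√n ⇒ n = (δ/d)² = (3.278 / 0.64)² = 26.23.
Rounding up, n = 27.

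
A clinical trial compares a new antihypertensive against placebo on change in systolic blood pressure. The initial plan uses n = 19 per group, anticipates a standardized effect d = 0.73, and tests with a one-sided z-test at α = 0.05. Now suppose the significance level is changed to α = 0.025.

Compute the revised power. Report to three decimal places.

Power ≈ 0.614

δ = d·√(n/2) = 0.73 × √(19/2) = 2.2500 (unchanged). New critical value: z_{0.025} = 1.960.
Revised power = P(Z > 1.960 − δ) = Φ(0.290) = 0.6141.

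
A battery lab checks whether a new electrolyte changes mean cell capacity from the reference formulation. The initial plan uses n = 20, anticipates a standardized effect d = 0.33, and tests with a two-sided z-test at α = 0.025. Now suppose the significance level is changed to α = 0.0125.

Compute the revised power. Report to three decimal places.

Power ≈ 0.153

δ = d·√n = 0.33 × √20 = 1.4758 (unchanged). New critical value: z_{0.0063} = 2.498.
Revised power = Φ(δ − 2.498) + Φ(−δ − 2.498) = Φ(-1.022) + Φ(-3.974) = 0.1534 + 0.0000 = 0.1534.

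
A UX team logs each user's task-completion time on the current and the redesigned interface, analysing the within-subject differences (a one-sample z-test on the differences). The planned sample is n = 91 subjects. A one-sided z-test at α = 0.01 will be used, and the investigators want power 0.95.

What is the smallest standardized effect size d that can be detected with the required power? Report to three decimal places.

d ≈ 0.416

Need Φ(δ − 2.326) = 0.95, so δ = 2.326 + 1.645 = 3.971.
δ = d·√n ⇒ d = δ/√n = 3.971/√91 = 0.4163.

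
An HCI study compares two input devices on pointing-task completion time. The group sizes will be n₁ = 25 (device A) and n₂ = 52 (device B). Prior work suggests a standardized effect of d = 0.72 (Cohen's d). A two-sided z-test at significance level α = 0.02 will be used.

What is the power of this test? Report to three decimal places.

Noncentrality parameter: δ = d / √(1/n₁ + 1/n₂) = 0.72 / √(1/25 + 1/52) = 2.9584
Critical value for a two-sided test at α = 0.02: z_{α/2} = 2.326.
Power = Φ(δ − 2.326) + Φ(−δ − 2.326) = Φ(0.632) + Φ(-5.285) = 0.7363 + 0.0000 = 0.7363.

Power ≈ 0.736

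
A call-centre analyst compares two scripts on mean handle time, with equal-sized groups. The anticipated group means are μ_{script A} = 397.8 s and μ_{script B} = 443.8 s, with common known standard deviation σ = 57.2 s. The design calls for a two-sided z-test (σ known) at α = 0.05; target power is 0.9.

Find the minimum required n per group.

n = 33 per group

Standardized effect: d = |μ_{script A} − μ_{script B}| / σ = |397.8 − 443.8| / 57.2 = 0.8042
Set Φ(δ − 1.960) = 0.9; then δ − 1.960 = Φ⁻¹(0.9) = 1.282, giving δ = 3.242.
(For δ > 0 the lower-tail rejection region contributes negligibly to power, so the one-term inversion is standard.)
δ = d·√(n/2) ⇒ n = 2(δ/d)² = 2 × (3.242 / 0.8042)² = 32.49.
Rounding up, n = 33 per group.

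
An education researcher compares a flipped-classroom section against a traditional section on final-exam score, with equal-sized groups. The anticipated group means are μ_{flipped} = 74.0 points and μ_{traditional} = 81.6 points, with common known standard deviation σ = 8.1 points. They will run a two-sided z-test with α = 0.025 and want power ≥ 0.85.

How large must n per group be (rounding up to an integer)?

Standardized effect: d = |μ_{flipped} − μ_{traditional}| / σ = |74.0 − 81.6| / 8.1 = 0.9383
Set Φ(δ − 2.241) = 0.85; then δ − 2.241 = Φ⁻¹(0.85) = 1.036, giving δ = 3.278.
(For δ > 0 the lower-tail rejection region contributes negligibly to power, so the one-term inversion is standard.)
δ = d·√(n/2) ⇒ n = 2(δ/d)² = 2 × (3.278 / 0.9383)² = 24.41.
Rounding up, n = 25 per group.

n = 25 per group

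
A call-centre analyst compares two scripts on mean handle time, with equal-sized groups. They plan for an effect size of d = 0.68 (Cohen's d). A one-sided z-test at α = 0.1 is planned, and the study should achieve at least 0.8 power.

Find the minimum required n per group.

n = 20 per group

Set Φ(δ − 1.282) = 0.8; then δ − 1.282 = Φ⁻¹(0.8) = 0.842, giving δ = 2.123.
δ = d·√(n/2) ⇒ n = 2(δ/d)² = 2 × (2.123 / 0.68)² = 19.50.
Rounding up, n = 20 per group.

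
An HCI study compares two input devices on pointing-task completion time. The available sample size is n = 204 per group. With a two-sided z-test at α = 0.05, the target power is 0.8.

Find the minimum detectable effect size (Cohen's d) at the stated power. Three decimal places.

Required noncentrality: δ = z_{0.025} + z_{0.20} = 1.960 + 0.842 = 2.802.
(Lower-tail contribution to power is negligible for δ > 0.)
δ = d·√(n/2) ⇒ d = δ/√(n/2) = 2.802/√(204/2) = 0.2774.

d ≈ 0.277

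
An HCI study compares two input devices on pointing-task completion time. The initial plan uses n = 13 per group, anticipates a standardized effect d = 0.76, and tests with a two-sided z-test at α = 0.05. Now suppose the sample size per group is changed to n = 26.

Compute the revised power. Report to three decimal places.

Power ≈ 0.782

With n = 26 per group: δ = d·√(n/2) = 0.76 × √(26/2) = 2.7402. Critical value z_{0.025} = 1.960.
Revised power = Φ(δ − 1.960) + Φ(−δ − 1.960) = Φ(0.780) + Φ(-4.700) = 0.7824 + 0.0000 = 0.7824.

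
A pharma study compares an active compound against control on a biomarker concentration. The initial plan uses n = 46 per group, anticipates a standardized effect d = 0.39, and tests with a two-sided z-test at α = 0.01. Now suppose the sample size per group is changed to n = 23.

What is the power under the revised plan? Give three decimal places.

Power ≈ 0.105

With n = 23 per group: δ = d·√(n/2) = 0.39 × √(23/2) = 1.3226. Critical value z_{0.005} = 2.576.
Revised power = Φ(δ − 2.576) + Φ(−δ − 2.576) = Φ(-1.253) + Φ(-3.898) = 0.1051 + 0.0000 = 0.1051.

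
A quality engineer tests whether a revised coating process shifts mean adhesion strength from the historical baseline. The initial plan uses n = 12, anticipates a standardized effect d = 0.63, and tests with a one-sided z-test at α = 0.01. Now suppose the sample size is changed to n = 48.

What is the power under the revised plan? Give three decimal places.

With n = 48: δ = d·√n = 0.63 × √48 = 4.3648. Critical value z_{0.01} = 2.326.
Revised power = P(Z > 2.326 − δ) = Φ(2.038) = 0.9792.

Power ≈ 0.979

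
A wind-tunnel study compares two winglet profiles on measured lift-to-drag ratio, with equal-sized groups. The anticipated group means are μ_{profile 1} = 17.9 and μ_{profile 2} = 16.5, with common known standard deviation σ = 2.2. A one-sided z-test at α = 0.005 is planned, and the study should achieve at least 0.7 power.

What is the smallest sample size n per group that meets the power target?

Standardized effect: d = |μ_{profile 1} − μ_{profile 2}| / σ = |17.9 − 16.5| / 2.2 = 0.6364
Set Φ(δ − 2.576) = 0.7; then δ − 2.576 = Φ⁻¹(0.7) = 0.524, giving δ = 3.100.
δ = d·√(n/2) ⇒ n = 2(δ/d)² = 2 × (3.100 / 0.6364)² = 47.47.
Round up to the next whole unit.

n = 48 per group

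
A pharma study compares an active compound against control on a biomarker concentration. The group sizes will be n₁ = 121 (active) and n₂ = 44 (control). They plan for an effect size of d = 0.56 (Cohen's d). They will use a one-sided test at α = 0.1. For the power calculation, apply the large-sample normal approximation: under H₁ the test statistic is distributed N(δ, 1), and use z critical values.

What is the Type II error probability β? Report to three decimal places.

β ≈ 0.029

Noncentrality parameter: δ = d / √(1/n₁ + 1/n₂) = 0.56 / √(1/121 + 1/44) = 3.1810
Critical value for a one-sided test at α = 0.1: z_α = 1.282.
Power = Φ(δ − 1.282) = Φ(1.899) = 0.9712.
Type II error: β = 1 − power = 1 − 0.9712 = 0.0288.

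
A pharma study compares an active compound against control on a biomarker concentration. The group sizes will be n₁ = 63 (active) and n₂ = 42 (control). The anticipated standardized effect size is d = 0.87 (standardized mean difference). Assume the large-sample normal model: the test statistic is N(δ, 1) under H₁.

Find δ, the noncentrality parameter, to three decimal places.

δ = d / √(1/n₁ + 1/n₂) = 0.87 / √(1/63 + 1/42) = 4.3674

δ ≈ 4.367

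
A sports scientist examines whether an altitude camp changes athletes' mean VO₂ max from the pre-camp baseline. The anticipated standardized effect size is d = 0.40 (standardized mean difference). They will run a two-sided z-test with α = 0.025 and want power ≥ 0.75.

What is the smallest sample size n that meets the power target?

n = 54

For power 0.75 need Φ(δ − z_{0.0125}) = 0.75, so δ = z_{0.0125} + z_{0.25} = 2.241 + 0.674 = 2.916.
(Ignoring the negligible lower-tail rejection probability gives the usual closed-form inversion.)
δ = d·√n ⇒ n = (δ/d)² = (2.916 / 0.40)² = 53.14.
Round up to the next whole unit.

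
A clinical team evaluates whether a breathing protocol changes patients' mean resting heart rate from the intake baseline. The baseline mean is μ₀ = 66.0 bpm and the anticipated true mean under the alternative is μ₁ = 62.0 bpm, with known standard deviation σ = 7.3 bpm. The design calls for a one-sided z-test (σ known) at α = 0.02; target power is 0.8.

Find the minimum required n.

n = 28

Standardized effect: d = |μ₁ − μ₀| / σ = |62.0 − 66.0| / 7.3 = 0.5479
For power 0.8 need Φ(δ − z_{0.02}) = 0.8, so δ = z_{0.02} + z_{0.20} = 2.054 + 0.842 = 2.895.
δ = d·√n ⇒ n = (δ/d)² = (2.895 / 0.5479)² = 27.92.
Round up to the next whole unit.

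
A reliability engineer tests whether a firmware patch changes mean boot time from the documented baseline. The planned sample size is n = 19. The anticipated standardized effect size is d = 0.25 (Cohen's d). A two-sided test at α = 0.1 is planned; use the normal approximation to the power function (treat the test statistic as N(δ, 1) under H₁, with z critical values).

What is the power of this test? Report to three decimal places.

Noncentrality parameter: δ = d·√n = 0.25 × √19 = 1.0897
Two-sided α = 0.1 → critical value z_{0.05} = 1.645.
Power = Φ(δ − 1.645) + Φ(−δ − 1.645) = Φ(-0.555) + Φ(-2.735) = 0.2894 + 0.0031 = 0.2925.

Power ≈ 0.293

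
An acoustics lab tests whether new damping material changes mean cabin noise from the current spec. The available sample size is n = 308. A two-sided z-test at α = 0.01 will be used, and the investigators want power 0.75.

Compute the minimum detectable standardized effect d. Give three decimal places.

d ≈ 0.185

Required noncentrality: δ = z_{0.005} + z_{0.25} = 2.576 + 0.674 = 3.250.
(The second rejection-region term Φ(−δ − z_{α/2}) is negligible and dropped.)
δ = d·√n ⇒ d = δ/√n = 3.250/√308 = 0.1852.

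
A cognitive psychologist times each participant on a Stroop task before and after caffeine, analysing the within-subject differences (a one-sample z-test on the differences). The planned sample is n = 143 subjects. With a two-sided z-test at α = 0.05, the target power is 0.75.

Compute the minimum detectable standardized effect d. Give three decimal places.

Need Φ(δ − 1.960) = 0.75, so δ = 1.960 + 0.674 = 2.634.
(Lower-tail contribution to power is negligible for δ > 0.)
δ = d·√n ⇒ d = δ/√n = 2.634/√143 = 0.2203.

d ≈ 0.220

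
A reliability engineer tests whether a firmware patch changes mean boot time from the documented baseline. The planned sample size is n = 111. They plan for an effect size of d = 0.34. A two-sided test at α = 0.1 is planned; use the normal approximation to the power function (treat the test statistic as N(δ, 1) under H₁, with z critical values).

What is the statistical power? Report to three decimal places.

Noncentrality parameter: λ = d·√n = 0.34 × √111 = 3.5821
Critical value for a two-sided test at α = 0.1: z_{α/2} = 1.645.
Power = Φ(λ − 1.645) + Φ(−λ − 1.645) = Φ(1.937) + Φ(-5.227) = 0.9736 + 0.0000 = 0.9736.

Power ≈ 0.974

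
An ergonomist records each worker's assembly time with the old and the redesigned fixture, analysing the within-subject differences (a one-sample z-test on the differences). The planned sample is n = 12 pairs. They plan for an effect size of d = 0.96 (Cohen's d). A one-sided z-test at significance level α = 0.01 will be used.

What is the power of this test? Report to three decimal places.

Noncentrality parameter: δ = d·√n = 0.96 × √12 = 3.3255
Critical value for a one-sided test at α = 0.01: z_α = 2.326.
Power = P(Z > 2.326 − δ) = Φ(0.999) = 0.8411.

Power ≈ 0.841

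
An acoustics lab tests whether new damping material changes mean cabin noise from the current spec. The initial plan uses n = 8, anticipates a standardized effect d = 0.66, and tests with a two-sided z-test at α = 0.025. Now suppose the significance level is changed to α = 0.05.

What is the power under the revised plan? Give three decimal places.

Power ≈ 0.463

δ = d·√n = 0.66 × √8 = 1.8668 (unchanged). New critical value: z_{0.025} = 1.960.
Revised power = Φ(δ − 1.960) + Φ(−δ − 1.960) = Φ(-0.093) + Φ(-3.827) = 0.4629 + 0.0001 = 0.4629.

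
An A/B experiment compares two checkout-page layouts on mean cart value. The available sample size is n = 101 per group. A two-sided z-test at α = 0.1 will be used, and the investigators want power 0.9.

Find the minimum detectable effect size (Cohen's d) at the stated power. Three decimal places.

d ≈ 0.412

Need Φ(δ − 1.645) = 0.9, so δ = 1.645 + 1.282 = 2.926.
(The second rejection-region term Φ(−δ − z_{α/2}) is negligible and dropped.)
δ = d·√(n/2) ⇒ d = δ/√(n/2) = 2.926/√(101/2) = 0.4118.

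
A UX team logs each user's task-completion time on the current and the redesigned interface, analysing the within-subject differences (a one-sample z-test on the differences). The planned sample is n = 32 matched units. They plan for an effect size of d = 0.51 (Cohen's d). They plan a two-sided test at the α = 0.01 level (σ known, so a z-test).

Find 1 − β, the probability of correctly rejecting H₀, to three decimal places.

Noncentrality parameter: δ = d·√n = 0.51 × √32 = 2.8850
Critical value for a two-sided test at α = 0.01: z_{α/2} = 2.576.
Power = Φ(δ − 2.576) + Φ(−δ − 2.576) = Φ(0.309) + Φ(-5.461) = 0.6214 + 0.0000 = 0.6214.

Power ≈ 0.621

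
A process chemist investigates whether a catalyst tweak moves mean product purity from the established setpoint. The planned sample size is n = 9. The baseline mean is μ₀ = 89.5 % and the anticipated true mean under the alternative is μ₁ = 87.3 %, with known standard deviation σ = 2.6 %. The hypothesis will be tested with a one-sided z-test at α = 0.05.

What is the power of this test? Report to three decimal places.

Standardized effect: d = |μ₁ − μ₀| / σ = |87.3 − 89.5| / 2.6 = 0.8462
Noncentrality parameter: δ = d·√n = 0.8462 × √9 = 2.5385
Critical value for a one-sided test at α = 0.05: z_α = 1.645.
Power = Φ(δ − 1.645) = Φ(0.894) = 0.8142.

Power ≈ 0.814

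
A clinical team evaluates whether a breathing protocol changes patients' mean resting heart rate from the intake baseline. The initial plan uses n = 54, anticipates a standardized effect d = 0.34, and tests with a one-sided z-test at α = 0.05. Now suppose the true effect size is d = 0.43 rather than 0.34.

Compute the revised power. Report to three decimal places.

With d = 0.43: δ = d·√n = 0.43 × √54 = 3.1598. Critical value z_{0.05} = 1.645.
Revised power = P(Z > 1.645 − δ) = Φ(1.515) = 0.9351.

Power ≈ 0.935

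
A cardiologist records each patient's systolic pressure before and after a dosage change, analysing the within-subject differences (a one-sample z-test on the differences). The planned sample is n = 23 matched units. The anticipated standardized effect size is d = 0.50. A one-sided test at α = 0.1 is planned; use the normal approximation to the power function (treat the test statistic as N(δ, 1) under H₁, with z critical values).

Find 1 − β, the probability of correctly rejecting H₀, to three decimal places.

Power ≈ 0.868

Noncentrality parameter: δ = d·√n = 0.50 × √23 = 2.3979
One-sided α = 0.1 → critical value z_{0.1} = 1.282.
Power = P(Z > 1.282 − δ) = Φ(1.116) = 0.8679.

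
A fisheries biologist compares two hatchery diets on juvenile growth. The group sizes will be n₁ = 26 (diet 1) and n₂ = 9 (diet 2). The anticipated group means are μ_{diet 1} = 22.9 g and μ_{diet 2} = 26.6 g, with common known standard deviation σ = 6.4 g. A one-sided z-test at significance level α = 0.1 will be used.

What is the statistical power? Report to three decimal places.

Power ≈ 0.584

Standardized effect: d = |μ_{diet 1} − μ_{diet 2}| / σ = |22.9 − 26.6| / 6.4 = 0.5781
Noncentrality parameter: δ = d / √(1/n₁ + 1/n₂) = 0.5781 / √(1/26 + 1/9) = 1.4948
Critical value for a one-sided test at α = 0.1: z_α = 1.282.
Power = Φ(δ − 1.282) = Φ(0.213) = 0.5845.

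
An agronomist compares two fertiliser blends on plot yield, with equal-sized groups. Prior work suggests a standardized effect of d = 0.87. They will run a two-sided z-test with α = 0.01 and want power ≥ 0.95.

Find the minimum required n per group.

n = 48 per group

For power 0.95 need Φ(δ − z_{0.005}) = 0.95, so δ = z_{0.005} + z_{0.05} = 2.576 + 1.645 = 4.221.
(For δ > 0 the lower-tail rejection region contributes negligibly to power, so the one-term inversion is standard.)
δ = d·√(n/2) ⇒ n = 2(δ/d)² = 2 × (4.221 / 0.87)² = 47.07.
Round up to the next whole unit.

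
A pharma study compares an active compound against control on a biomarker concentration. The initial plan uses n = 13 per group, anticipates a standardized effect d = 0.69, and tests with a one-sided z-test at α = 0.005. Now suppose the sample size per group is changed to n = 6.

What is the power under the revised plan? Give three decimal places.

Power ≈ 0.084

With n = 6 per group: δ = d·√(n/2) = 0.69 × √(6/2) = 1.1951. Critical value z_{0.005} = 2.576.
Revised power = P(Z > 2.576 − δ) = Φ(-1.381) = 0.0837.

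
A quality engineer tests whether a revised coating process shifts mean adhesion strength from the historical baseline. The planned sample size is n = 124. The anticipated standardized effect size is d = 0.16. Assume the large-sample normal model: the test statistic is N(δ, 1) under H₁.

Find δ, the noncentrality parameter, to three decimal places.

δ = d·√n = 0.16 × √124 = 1.7817

δ ≈ 1.782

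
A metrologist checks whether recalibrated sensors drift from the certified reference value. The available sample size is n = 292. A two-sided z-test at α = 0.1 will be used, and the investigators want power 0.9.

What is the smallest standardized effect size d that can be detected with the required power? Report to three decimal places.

d ≈ 0.171

Required noncentrality: δ = z_{0.05} + z_{0.10} = 1.645 + 1.282 = 2.926.
(Lower-tail contribution to power is negligible for δ > 0.)
δ = d·√n ⇒ d = δ/√n = 2.926/√292 = 0.1713.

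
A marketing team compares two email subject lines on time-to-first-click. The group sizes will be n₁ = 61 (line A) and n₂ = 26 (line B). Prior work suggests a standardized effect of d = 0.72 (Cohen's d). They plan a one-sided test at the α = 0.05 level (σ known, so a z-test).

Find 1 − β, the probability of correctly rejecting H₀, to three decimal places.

Power ≈ 0.924

Noncentrality parameter: δ = d / √(1/n₁ + 1/n₂) = 0.72 / √(1/61 + 1/26) = 3.0741
One-sided α = 0.05 → critical value z_{0.05} = 1.645.
Power = Φ(δ − 1.645) = Φ(1.429) = 0.9235.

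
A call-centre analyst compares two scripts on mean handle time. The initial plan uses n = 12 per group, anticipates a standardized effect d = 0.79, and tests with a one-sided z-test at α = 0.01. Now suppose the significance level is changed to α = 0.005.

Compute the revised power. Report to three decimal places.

δ = d·√(n/2) = 0.79 × √(12/2) = 1.9351 (unchanged). New critical value: z_{0.005} = 2.576.
Revised power = P(Z > 2.576 − δ) = Φ(-0.641) = 0.2608.

Power ≈ 0.261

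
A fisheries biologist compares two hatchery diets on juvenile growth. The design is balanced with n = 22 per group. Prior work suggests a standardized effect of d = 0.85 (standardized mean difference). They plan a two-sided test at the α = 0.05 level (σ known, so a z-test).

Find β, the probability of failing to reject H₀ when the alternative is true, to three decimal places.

Noncentrality parameter: δ = d·√(n/2) = 0.85 × √(22/2) = 2.8191
Critical value for a two-sided test at α = 0.05: z_{α/2} = 1.960.
Power = Φ(δ − 1.960) + Φ(−δ − 1.960) = Φ(0.859) + Φ(-4.779) = 0.8049 + 0.0000 = 0.8049.
Type II error: β = 1 − power = 1 − 0.8049 = 0.1951.

β ≈ 0.195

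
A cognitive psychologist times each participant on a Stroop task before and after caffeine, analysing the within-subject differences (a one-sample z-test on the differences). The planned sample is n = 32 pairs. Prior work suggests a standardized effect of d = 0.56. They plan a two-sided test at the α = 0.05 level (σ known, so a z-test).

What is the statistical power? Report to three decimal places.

Power ≈ 0.886

Noncentrality parameter: δ = d·√n = 0.56 × √32 = 3.1678
Critical value for a two-sided test at α = 0.05: z_{α/2} = 1.960.
Power = Φ(δ − 1.960) + Φ(−δ − 1.960) = Φ(1.208) + Φ(-5.128) = 0.8865 + 0.0000 = 0.8865.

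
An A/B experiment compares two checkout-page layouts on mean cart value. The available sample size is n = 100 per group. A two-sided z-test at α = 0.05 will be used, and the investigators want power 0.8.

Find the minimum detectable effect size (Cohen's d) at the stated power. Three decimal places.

Need Φ(δ − 1.960) = 0.8, so δ = 1.960 + 0.842 = 2.802.
(The second rejection-region term Φ(−δ − z_{α/2}) is negligible and dropped.)
δ = d·√(n/2) ⇒ d = δ/√(n/2) = 2.802/√(100/2) = 0.3962.

d ≈ 0.396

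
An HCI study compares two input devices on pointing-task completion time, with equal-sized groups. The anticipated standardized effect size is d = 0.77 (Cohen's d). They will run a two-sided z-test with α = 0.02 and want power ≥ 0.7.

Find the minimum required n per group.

Set Φ(δ − 2.326) = 0.7; then δ − 2.326 = Φ⁻¹(0.7) = 0.524, giving δ = 2.851.
(Ignoring the negligible lower-tail rejection probability gives the usual closed-form inversion.)
δ = d·√(n/2) ⇒ n = 2(δ/d)² = 2 × (2.851 / 0.77)² = 27.41.
Round up to the next whole unit.

n = 28 per group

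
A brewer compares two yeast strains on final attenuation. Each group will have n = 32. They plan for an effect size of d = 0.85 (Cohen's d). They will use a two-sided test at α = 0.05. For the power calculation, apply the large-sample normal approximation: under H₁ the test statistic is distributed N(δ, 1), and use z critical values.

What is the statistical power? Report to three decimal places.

Noncentrality parameter: δ = d·√(n/2) = 0.85 × √(32/2) = 3.4000
Two-sided α = 0.05 → critical value z_{0.025} = 1.960.
Power = Φ(δ − 1.960) + Φ(−δ − 1.960) = Φ(1.440) + Φ(-5.360) = 0.9251 + 0.0000 = 0.9251.

Power ≈ 0.925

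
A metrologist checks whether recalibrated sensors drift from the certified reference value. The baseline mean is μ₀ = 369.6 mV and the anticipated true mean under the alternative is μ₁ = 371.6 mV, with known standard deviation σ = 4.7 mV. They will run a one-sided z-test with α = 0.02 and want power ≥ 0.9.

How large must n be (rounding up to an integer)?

Standardized effect: d = |μ₁ − μ₀| / σ = |371.6 − 369.6| / 4.7 = 0.4255
Set Φ(δ − 2.054) = 0.9; then δ − 2.054 = Φ⁻¹(0.9) = 1.282, giving δ = 3.335.
δ = d·√n ⇒ n = (δ/d)² = (3.335 / 0.4255)² = 61.43.
Round up to the next whole unit.

n = 62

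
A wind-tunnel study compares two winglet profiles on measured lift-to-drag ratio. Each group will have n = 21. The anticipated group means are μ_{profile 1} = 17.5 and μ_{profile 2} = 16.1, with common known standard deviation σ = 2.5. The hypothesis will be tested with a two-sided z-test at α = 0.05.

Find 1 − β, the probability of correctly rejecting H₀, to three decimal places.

Standardized effect: d = |μ_{profile 1} − μ_{profile 2}| / σ = |17.5 − 16.1| / 2.5 = 0.5600
Noncentrality parameter: δ = d·√(n/2) = 0.5600 × √(21/2) = 1.8146
Critical value for a two-sided test at α = 0.05: z_{α/2} = 1.960.
Power = Φ(δ − 1.960) + Φ(−δ − 1.960) = Φ(-0.145) + Φ(-3.775) = 0.4422 + 0.0001 = 0.4423.

Power ≈ 0.442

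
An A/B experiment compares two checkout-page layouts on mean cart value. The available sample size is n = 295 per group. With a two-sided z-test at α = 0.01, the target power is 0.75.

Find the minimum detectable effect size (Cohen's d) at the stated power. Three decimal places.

d ≈ 0.268

Need Φ(δ − 2.576) = 0.75, so δ = 2.576 + 0.674 = 3.250.
(Lower-tail contribution to power is negligible for δ > 0.)
δ = d·√(n/2) ⇒ d = δ/√(n/2) = 3.250/√(295/2) = 0.2676.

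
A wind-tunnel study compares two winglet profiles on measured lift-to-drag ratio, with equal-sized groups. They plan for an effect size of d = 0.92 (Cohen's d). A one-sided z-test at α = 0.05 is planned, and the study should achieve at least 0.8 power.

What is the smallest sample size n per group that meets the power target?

For power 0.8 need Φ(δ − z_{0.05}) = 0.8, so δ = z_{0.05} + z_{0.20} = 1.645 + 0.842 = 2.486.
δ = d·√(n/2) ⇒ n = 2(δ/d)² = 2 × (2.486 / 0.92)² = 14.61.
Round up to the next whole unit.

n = 15 per group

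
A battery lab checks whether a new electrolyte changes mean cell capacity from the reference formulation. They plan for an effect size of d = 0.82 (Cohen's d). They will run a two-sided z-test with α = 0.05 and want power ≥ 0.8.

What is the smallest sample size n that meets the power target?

For power 0.8 need Φ(δ − z_{0.025}) = 0.8, so δ = z_{0.025} + z_{0.20} = 1.960 + 0.842 = 2.802.
(For δ > 0 the lower-tail rejection region contributes negligibly to power, so the one-term inversion is standard.)
δ = d·√n ⇒ n = (δ/d)² = (2.802 / 0.82)² = 11.67.
Rounding up, n = 12.

n = 12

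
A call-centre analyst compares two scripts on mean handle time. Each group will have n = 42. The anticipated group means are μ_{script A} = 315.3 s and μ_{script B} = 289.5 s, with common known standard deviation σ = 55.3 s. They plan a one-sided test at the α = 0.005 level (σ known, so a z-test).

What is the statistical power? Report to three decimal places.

Power ≈ 0.331

Standardized effect: d = |μ_{script A} − μ_{script B}| / σ = |315.3 − 289.5| / 55.3 = 0.4665
Noncentrality parameter: δ = d·√(n/2) = 0.4665 × √(42/2) = 2.1380
Critical value for a one-sided test at α = 0.005: z_α = 2.576.
Power = P(Z > 2.576 − δ) = Φ(-0.438) = 0.3307.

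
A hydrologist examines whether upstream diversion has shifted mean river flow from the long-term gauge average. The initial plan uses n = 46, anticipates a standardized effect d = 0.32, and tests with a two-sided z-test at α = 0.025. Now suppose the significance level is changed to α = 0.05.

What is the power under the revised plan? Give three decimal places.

Power ≈ 0.583

δ = d·√n = 0.32 × √46 = 2.1703 (unchanged). New critical value: z_{0.025} = 1.960.
Revised power = Φ(δ − 1.960) + Φ(−δ − 1.960) = Φ(0.210) + Φ(-4.130) = 0.5833 + 0.0000 = 0.5833.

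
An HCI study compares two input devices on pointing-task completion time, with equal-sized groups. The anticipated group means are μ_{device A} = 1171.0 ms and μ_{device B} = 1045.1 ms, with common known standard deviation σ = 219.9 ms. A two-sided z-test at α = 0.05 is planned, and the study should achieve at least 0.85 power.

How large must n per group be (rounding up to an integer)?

n = 55 per group

Standardized effect: d = |μ_{device A} − μ_{device B}| / σ = |1171.0 − 1045.1| / 219.9 = 0.5725
Set Φ(δ − 1.960) = 0.85; then δ − 1.960 = Φ⁻¹(0.85) = 1.036, giving δ = 2.996.
(For δ > 0 the lower-tail rejection region contributes negligibly to power, so the one-term inversion is standard.)
δ = d·√(n/2) ⇒ n = 2(δ/d)² = 2 × (2.996 / 0.5725)² = 54.78.
Rounding up, n = 55 per group.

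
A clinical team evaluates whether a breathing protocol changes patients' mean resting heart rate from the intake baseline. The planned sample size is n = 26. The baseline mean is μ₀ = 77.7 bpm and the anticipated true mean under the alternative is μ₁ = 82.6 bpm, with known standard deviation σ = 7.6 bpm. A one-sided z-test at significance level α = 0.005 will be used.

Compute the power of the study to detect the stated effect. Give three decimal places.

Power ≈ 0.762

Standardized effect: d = |μ₁ − μ₀| / σ = |82.6 − 77.7| / 7.6 = 0.6447
Noncentrality parameter: δ = d·√n = 0.6447 × √26 = 3.2875
Critical value for a one-sided test at α = 0.005: z_α = 2.576.
Power = Φ(δ − 2.576) = Φ(0.712) = 0.7617.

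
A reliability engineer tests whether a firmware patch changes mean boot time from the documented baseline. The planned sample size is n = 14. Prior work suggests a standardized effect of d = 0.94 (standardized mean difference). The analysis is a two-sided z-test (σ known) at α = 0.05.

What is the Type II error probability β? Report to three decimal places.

Noncentrality parameter: δ = d·√n = 0.94 × √14 = 3.5172
Two-sided α = 0.05 → critical value z_{0.025} = 1.960.
Power = Φ(δ − 1.960) + Φ(−δ − 1.960) = Φ(1.557) + Φ(-5.477) = 0.9403 + 0.0000 = 0.9403.
Type II error: β = 1 − power = 1 − 0.9403 = 0.0597.

β ≈ 0.060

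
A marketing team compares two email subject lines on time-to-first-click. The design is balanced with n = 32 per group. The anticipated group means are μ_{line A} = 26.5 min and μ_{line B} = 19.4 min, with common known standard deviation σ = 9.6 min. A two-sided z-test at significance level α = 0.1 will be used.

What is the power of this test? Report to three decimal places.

Standardized effect: d = |μ_{line A} − μ_{line B}| / σ = |26.5 − 19.4| / 9.6 = 0.7396
Noncentrality parameter: λ = d·√(n/2) = 0.7396 × √(32/2) = 2.9583
Two-sided α = 0.1 → critical value z_{0.05} = 1.645.
Power = Φ(λ − 1.645) + Φ(−λ − 1.645) = Φ(1.313) + Φ(-4.603) = 0.9055 + 0.0000 = 0.9055.

Power ≈ 0.905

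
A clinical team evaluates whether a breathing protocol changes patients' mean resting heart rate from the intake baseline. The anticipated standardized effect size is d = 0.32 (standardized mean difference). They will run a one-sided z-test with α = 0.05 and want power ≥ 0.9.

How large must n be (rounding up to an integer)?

Set Φ(δ − 1.645) = 0.9; then δ − 1.645 = Φ⁻¹(0.9) = 1.282, giving δ = 2.926.
δ = d·√n ⇒ n = (δ/d)² = (2.926 / 0.32)² = 83.63.
Round up to the next whole unit.

n = 84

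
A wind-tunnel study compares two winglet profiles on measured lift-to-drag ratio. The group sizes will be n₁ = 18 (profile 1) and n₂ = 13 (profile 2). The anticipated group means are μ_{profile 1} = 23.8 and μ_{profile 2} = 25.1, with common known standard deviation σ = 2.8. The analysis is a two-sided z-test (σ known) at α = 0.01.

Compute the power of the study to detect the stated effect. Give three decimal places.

Standardized effect: d = |μ_{profile 1} − μ_{profile 2}| / σ = |23.8 − 25.1| / 2.8 = 0.4643
Noncentrality parameter: λ = d / √(1/n₁ + 1/n₂) = 0.4643 / √(1/18 + 1/13) = 1.2756
Critical value for a two-sided test at α = 0.01: z_{α/2} = 2.576.
Power = Φ(λ − 2.576) + Φ(−λ − 2.576) = Φ(-1.300) + Φ(-3.851) = 0.0968 + 0.0001 = 0.0968.

Power ≈ 0.097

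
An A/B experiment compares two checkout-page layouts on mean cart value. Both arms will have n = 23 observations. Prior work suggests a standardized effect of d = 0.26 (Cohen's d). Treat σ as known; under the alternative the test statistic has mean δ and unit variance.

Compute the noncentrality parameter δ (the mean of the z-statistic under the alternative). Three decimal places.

δ = d·√(n/2) = 0.26 × √(23/2) = 0.8817

δ ≈ 0.882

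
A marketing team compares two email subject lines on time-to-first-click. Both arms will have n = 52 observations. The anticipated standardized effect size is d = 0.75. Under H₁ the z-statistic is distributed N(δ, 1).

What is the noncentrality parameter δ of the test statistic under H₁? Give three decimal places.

δ = d·√(n/2) = 0.75 × √(52/2) = 3.8243

δ ≈ 3.824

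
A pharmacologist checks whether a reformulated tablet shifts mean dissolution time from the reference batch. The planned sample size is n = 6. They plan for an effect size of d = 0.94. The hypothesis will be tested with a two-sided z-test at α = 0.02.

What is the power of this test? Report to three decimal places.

Power ≈ 0.490

Noncentrality parameter: δ = d·√n = 0.94 × √6 = 2.3025
Critical value for a two-sided test at α = 0.02: z_{α/2} = 2.326.
Power = Φ(δ − 2.326) + Φ(−δ − 2.326) = Φ(-0.024) + Φ(-4.629) = 0.4905 + 0.0000 = 0.4905.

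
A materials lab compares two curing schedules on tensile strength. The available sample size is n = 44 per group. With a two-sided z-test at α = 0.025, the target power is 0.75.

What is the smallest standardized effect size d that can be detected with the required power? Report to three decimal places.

d ≈ 0.622

Need Φ(δ − 2.241) = 0.75, so δ = 2.241 + 0.674 = 2.916.
(Lower-tail contribution to power is negligible for δ > 0.)
δ = d·√(n/2) ⇒ d = δ/√(n/2) = 2.916/√(44/2) = 0.6217.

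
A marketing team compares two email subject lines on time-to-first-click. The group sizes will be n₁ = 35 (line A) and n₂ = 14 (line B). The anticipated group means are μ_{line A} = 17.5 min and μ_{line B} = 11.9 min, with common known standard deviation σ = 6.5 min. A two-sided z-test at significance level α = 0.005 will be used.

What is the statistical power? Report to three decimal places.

Power ≈ 0.467

Standardized effect: d = |μ_{line A} − μ_{line B}| / σ = |17.5 − 11.9| / 6.5 = 0.8615
Noncentrality parameter: δ = d / √(1/n₁ + 1/n₂) = 0.8615 / √(1/35 + 1/14) = 2.7244
Critical value for a two-sided test at α = 0.005: z_{α/2} = 2.807.
Power = Φ(δ − 2.807) + Φ(−δ − 2.807) = Φ(-0.083) + Φ(-5.531) = 0.4671 + 0.0000 = 0.4671.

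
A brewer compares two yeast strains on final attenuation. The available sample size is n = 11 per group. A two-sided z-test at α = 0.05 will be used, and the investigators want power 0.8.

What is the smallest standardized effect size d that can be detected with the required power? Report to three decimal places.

d ≈ 1.195

Need Φ(δ − 1.960) = 0.8, so δ = 1.960 + 0.842 = 2.802.
(The second rejection-region term Φ(−δ − z_{α/2}) is negligible and dropped.)
δ = d·√(n/2) ⇒ d = δ/√(n/2) = 2.802/√(11/2) = 1.1946.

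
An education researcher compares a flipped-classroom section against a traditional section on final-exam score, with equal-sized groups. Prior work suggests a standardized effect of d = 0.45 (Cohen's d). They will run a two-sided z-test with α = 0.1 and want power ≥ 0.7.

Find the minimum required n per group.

For power 0.7 need Φ(δ − z_{0.05}) = 0.7, so δ = z_{0.05} + z_{0.30} = 1.645 + 0.524 = 2.169.
(For δ > 0 the lower-tail rejection region contributes negligibly to power, so the one-term inversion is standard.)
δ = d·√(n/2) ⇒ n = 2(δ/d)² = 2 × (2.169 / 0.45)² = 46.48.
Round up to the next whole unit.

n = 47 per group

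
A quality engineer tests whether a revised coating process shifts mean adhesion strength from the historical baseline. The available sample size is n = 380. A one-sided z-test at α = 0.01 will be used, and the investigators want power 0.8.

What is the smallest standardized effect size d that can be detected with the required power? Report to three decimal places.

d ≈ 0.163

Required noncentrality: δ = z_{0.01} + z_{0.20} = 2.326 + 0.842 = 3.168.
δ = d·√n ⇒ d = δ/√n = 3.168/√380 = 0.1625.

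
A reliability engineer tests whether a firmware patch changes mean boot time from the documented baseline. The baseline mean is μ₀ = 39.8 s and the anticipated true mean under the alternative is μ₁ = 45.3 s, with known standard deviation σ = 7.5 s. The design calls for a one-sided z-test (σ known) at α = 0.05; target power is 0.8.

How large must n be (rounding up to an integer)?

Standardized effect: d = |μ₁ − μ₀| / σ = |45.3 − 39.8| / 7.5 = 0.7333
For power 0.8 need Φ(δ − z_{0.05}) = 0.8, so δ = z_{0.05} + z_{0.20} = 1.645 + 0.842 = 2.486.
δ = d·√n ⇒ n = (δ/d)² = (2.486 / 0.7333)² = 11.50.
Rounding up, n = 12.

n = 12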